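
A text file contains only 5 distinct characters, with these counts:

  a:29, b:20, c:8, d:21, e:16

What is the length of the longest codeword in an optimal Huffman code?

Merge the two lowest-weight nodes at each step:
combine c(8), e(16) → 24
combine b(20), d(21) → 41
combine 24, a(29) → 53
combine 41, 53 → 94
Maximum depth reached is 3.

3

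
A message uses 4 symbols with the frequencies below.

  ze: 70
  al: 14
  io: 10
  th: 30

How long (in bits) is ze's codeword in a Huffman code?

1

Build the tree from the bottom:
combine io(10), al(14) → 24
combine 24, th(30) → 54
combine 54, ze(70) → 124
ze sits one level below the root: a 1-bit codeword.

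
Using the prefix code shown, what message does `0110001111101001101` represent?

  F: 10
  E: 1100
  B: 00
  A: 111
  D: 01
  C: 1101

DFBACBC

Read left to right; each codeword is recognised as soon as it completes (prefix code):
  01→D | 10→F | 00→B | 111→A | 1101→C | 00→B | 1101→C
Decoded message: DFBACBC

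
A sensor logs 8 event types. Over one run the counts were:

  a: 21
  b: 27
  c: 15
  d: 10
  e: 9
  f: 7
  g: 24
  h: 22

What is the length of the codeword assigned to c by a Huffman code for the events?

3

Huffman merges, smallest pair first:
f(7) + e(9) → 16
d(10) + c(15) → 25
16 + a(21) → 37
h(22) + g(24) → 46
25 + b(27) → 52
37 + 46 → 83
52 + 83 → 135
The subtree containing c is merged 3 times, so code length = 3.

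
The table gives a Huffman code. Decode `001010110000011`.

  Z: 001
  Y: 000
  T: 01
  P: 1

ZTTPYZP

Read left to right; each codeword is recognised as soon as it completes (prefix code):
  001→Z | 01→T | 01→T | 1→P | 000→Y | 001→Z | 1→P
Decoded message: ZTTPYZP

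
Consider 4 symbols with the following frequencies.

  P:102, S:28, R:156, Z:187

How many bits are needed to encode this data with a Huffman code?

Build the Huffman tree bottom-up:
merge S(28) and P(102): 130
merge 130 and R(156): 286
merge Z(187) and 286: 473
Total encoded bits = sum of merged weights = 130 + 286 + 473 = 889.

889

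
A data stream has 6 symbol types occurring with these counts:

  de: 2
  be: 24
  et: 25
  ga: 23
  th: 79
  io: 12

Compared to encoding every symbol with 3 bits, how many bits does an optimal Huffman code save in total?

144

Fixed-length: 3 bits × 165 symbols = 495 bits.
Huffman merges:
de(2) + io(12) → 14
14 + ga(23) → 37
be(24) + et(25) → 49
37 + 49 → 86
th(79) + 86 → 165
Huffman total = 14 + 37 + 49 + 86 + 165 = 351 bits.
Saving = 495 − 351 = 144 bits.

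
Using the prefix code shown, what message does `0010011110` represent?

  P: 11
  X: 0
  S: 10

Read left to right; each codeword is recognised as soon as it completes (prefix code):
  0→X | 0→X | 10→S | 0→X | 11→P | 11→P | 0→X
Decoded message: XXSXPPX

XXSXPPX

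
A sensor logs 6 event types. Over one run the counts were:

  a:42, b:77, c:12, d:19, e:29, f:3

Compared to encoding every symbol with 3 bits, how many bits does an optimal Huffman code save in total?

147

Fixed-length: 3 bits × 182 symbols = 546 bits.
Huffman merges:
combine f(3), c(12) → 15
combine 15, d(19) → 34
combine e(29), 34 → 63
combine a(42), 63 → 105
combine b(77), 105 → 182
Huffman total = 15 + 34 + 63 + 105 + 182 = 399 bits.
Saving = 546 − 399 = 147 bits.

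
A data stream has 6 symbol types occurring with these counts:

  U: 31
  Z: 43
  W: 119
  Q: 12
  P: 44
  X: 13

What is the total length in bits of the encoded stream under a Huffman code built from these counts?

573

Build the Huffman tree bottom-up:
combine Q(12), X(13) → 25
combine 25, U(31) → 56
combine Z(43), P(44) → 87
combine 56, 87 → 143
combine W(119), 143 → 262
The encoded length is the sum of every internal node's weight: 25 + 56 + 87 + 143 + 262 = 573 bits.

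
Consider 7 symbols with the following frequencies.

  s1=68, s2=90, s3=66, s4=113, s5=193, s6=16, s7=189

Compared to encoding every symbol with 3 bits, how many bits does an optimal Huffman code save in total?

300

Fixed-length: 3 bits × 735 symbols = 2205 bits.
Huffman merges:
s6(16) + s3(66) → 82
s1(68) + 82 → 150
s2(90) + s4(113) → 203
150 + s7(189) → 339
s5(193) + 203 → 396
339 + 396 → 735
Huffman total = 82 + 150 + 203 + 339 + 396 + 735 = 1905 bits.
Saving = 2205 − 1905 = 300 bits.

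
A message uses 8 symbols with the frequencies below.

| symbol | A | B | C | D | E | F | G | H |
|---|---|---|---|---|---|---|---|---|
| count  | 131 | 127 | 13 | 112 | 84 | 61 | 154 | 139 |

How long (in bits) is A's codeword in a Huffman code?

3

Repeatedly merge the two smallest:
combine C(13), F(61) → 74
combine 74, E(84) → 158
combine D(112), B(127) → 239
combine A(131), H(139) → 270
combine G(154), 158 → 312
combine 239, 270 → 509
combine 312, 509 → 821
A's leaf is at depth 3, giving a 3-bit codeword.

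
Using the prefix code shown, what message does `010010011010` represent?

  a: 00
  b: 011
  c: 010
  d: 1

Read left to right; each codeword is recognised as soon as it completes (prefix code):
  010→c | 010→c | 011→b | 010→c
Decoded message: ccbc

ccbc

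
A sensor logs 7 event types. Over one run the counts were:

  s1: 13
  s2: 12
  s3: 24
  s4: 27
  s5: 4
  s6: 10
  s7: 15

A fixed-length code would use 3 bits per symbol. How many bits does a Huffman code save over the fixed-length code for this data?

Fixed-length: 3 bits × 105 symbols = 315 bits.
Huffman merges:
s5(4) + s6(10) → 14
s2(12) + s1(13) → 25
14 + s7(15) → 29
s3(24) + 25 → 49
s4(27) + 29 → 56
49 + 56 → 105
Huffman total = 14 + 25 + 29 + 49 + 56 + 105 = 278 bits.
Saving = 315 − 278 = 37 bits.

37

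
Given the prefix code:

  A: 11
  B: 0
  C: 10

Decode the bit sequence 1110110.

ACAB

Read left to right; each codeword is recognised as soon as it completes (prefix code):
  11→A | 10→C | 11→A | 0→B
Decoded message: ACAB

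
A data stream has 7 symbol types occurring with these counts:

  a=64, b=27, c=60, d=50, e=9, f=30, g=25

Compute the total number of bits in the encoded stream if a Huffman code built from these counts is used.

705

Build the Huffman tree bottom-up:
e(9) + g(25) → 34
b(27) + f(30) → 57
34 + d(50) → 84
57 + c(60) → 117
a(64) + 84 → 148
117 + 148 → 265
Each symbol's bit-cost is frequency × depth; summing gives 705 bits (equivalently 34 + 57 + 84 + 117 + 148 + 265).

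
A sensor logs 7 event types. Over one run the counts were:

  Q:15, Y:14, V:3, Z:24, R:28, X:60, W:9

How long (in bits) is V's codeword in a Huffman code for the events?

5

Build the tree from the bottom:
V(3) + W(9) → 12
12 + Y(14) → 26
Q(15) + Z(24) → 39
26 + R(28) → 54
39 + 54 → 93
X(60) + 93 → 153
V sits 5 levels below the root, so its codeword is 5 bits.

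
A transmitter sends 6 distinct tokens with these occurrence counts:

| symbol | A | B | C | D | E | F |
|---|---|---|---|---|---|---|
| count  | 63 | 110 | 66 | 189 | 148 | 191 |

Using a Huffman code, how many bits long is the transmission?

Merge the two smallest weights repeatedly:
merge A(63) and C(66): 129
merge B(110) and 129: 239
merge E(148) and D(189): 337
merge F(191) and 239: 430
merge 337 and 430: 767
Total encoded bits = sum of merged weights = 129 + 239 + 337 + 430 + 767 = 1902.

1902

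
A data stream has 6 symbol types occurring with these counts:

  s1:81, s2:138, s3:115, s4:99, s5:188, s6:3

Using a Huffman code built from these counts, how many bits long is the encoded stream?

Greedily combine the two least-frequent nodes:
s6(3) + s1(81) → 84
84 + s4(99) → 183
s3(115) + s2(138) → 253
183 + s5(188) → 371
253 + 371 → 624
Each symbol's bit-cost is frequency × depth; summing gives 1515 bits (equivalently 84 + 183 + 253 + 371 + 624).

1515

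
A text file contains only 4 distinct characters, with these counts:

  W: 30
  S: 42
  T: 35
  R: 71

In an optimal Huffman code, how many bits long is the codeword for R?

Huffman merges, smallest pair first:
combine W(30), T(35) → 65
combine S(42), 65 → 107
combine R(71), 107 → 178
R sits one level below the root: a 1-bit codeword.

1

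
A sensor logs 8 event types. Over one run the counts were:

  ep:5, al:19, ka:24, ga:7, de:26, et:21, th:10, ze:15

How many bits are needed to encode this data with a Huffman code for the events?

365

Greedily combine the two least-frequent nodes:
combine ep(5), ga(7) → 12
combine th(10), 12 → 22
combine ze(15), al(19) → 34
combine et(21), 22 → 43
combine ka(24), de(26) → 50
combine 34, 43 → 77
combine 50, 77 → 127
The encoded length is the sum of every internal node's weight: 12 + 22 + 34 + 43 + 50 + 77 + 127 = 365 bits.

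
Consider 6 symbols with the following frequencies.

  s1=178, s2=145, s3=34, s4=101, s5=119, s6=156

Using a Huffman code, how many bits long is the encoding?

1855

Greedily combine the two least-frequent nodes:
s3(34) + s4(101) → 135
s5(119) + 135 → 254
s2(145) + s6(156) → 301
s1(178) + 254 → 432
301 + 432 → 733
The encoded length is the sum of every internal node's weight: 135 + 254 + 301 + 432 + 733 = 1855 bits.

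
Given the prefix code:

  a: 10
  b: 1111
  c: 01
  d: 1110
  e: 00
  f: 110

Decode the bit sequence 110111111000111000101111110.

fbfedeabf

Read left to right; each codeword is recognised as soon as it completes (prefix code):
  110→f | 1111→b | 110→f | 00→e | 1110→d | 00→e | 10→a | 1111→b | 110→f
Decoded message: fbfedeabf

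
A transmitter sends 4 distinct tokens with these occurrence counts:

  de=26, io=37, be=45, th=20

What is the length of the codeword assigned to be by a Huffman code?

Huffman merges, smallest pair first:
combine th(20), de(26) → 46
combine io(37), be(45) → 82
combine 46, 82 → 128
be sits 2 levels below the root, so its codeword is 2 bits.

2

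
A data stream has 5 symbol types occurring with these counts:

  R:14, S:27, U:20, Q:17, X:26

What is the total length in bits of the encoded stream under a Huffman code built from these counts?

239

Greedily combine the two least-frequent nodes:
R(14) + Q(17) → 31
U(20) + X(26) → 46
S(27) + 31 → 58
46 + 58 → 104
Total encoded bits = sum of merged weights = 31 + 46 + 58 + 104 = 239.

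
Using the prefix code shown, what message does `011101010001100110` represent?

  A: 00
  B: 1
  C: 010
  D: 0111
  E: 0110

Read left to right; each codeword is recognised as soon as it completes (prefix code):
  0111→D | 010→C | 1→B | 00→A | 0110→E | 0110→E
Decoded message: DCBAEE

DCBAEE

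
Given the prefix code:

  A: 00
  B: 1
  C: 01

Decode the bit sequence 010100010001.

Read left to right; each codeword is recognised as soon as it completes (prefix code):
  01→C | 01→C | 00→A | 01→C | 00→A | 01→C
Decoded message: CCACAC

CCACAC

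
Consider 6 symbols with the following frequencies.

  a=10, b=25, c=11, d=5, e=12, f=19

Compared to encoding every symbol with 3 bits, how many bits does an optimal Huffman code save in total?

44

Fixed-length: 3 bits × 82 symbols = 246 bits.
Huffman merges:
combine d(5), a(10) → 15
combine c(11), e(12) → 23
combine 15, f(19) → 34
combine 23, b(25) → 48
combine 34, 48 → 82
Huffman total = 15 + 23 + 34 + 48 + 82 = 202 bits.
Saving = 246 − 202 = 44 bits.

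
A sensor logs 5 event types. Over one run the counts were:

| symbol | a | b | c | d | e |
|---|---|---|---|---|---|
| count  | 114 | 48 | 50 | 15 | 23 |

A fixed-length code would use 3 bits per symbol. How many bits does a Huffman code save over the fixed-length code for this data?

240

Fixed-length: 3 bits × 250 symbols = 750 bits.
Huffman merges:
combine d(15), e(23) → 38
combine 38, b(48) → 86
combine c(50), 86 → 136
combine a(114), 136 → 250
Huffman total = 38 + 86 + 136 + 250 = 510 bits.
Saving = 750 − 510 = 240 bits.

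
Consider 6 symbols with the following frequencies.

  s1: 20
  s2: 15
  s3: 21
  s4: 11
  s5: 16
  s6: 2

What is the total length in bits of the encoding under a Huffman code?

Build the Huffman tree bottom-up:
merge s6(2) and s4(11): 13
merge 13 and s2(15): 28
merge s5(16) and s1(20): 36
merge s3(21) and 28: 49
merge 36 and 49: 85
Each symbol's bit-cost is frequency × depth; summing gives 211 bits (equivalently 13 + 28 + 36 + 49 + 85).

211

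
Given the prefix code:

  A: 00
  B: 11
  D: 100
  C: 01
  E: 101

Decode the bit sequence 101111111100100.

Read left to right; each codeword is recognised as soon as it completes (prefix code):
  101→E | 11→B | 11→B | 11→B | 100→D | 100→D
Decoded message: EBBBDD

EBBBDD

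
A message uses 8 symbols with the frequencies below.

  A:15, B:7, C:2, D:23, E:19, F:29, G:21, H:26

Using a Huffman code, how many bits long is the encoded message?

404

Build the Huffman tree bottom-up:
combine C(2), B(7) → 9
combine 9, A(15) → 24
combine E(19), G(21) → 40
combine D(23), 24 → 47
combine H(26), F(29) → 55
combine 40, 47 → 87
combine 55, 87 → 142
Total encoded bits = sum of merged weights = 9 + 24 + 40 + 47 + 55 + 87 + 142 = 404.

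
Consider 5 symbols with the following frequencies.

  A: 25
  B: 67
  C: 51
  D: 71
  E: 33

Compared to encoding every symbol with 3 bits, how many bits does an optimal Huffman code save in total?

189

Fixed-length: 3 bits × 247 symbols = 741 bits.
Huffman merges:
A(25) + E(33) → 58
C(51) + 58 → 109
B(67) + D(71) → 138
109 + 138 → 247
Huffman total = 58 + 109 + 138 + 247 = 552 bits.
Saving = 741 − 552 = 189 bits.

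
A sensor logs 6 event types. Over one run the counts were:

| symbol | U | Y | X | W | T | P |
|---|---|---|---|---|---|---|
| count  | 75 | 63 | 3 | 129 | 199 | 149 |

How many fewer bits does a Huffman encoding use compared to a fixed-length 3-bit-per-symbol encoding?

Fixed-length: 3 bits × 618 symbols = 1854 bits.
Huffman merges:
combine X(3), Y(63) → 66
combine 66, U(75) → 141
combine W(129), 141 → 270
combine P(149), T(199) → 348
combine 270, 348 → 618
Huffman total = 66 + 141 + 270 + 348 + 618 = 1443 bits.
Saving = 1854 − 1443 = 411 bits.

411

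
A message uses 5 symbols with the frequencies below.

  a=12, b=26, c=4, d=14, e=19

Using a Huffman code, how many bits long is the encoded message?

166

Greedily combine the two least-frequent nodes:
c(4) + a(12) → 16
d(14) + 16 → 30
e(19) + b(26) → 45
30 + 45 → 75
The encoded length is the sum of every internal node's weight: 16 + 30 + 45 + 75 = 166 bits.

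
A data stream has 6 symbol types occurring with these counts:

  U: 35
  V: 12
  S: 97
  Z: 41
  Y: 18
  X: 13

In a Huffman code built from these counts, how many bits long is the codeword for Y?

Huffman merges, smallest pair first:
merge V(12) and X(13): 25
merge Y(18) and 25: 43
merge U(35) and Z(41): 76
merge 43 and 76: 119
merge S(97) and 119: 216
The subtree containing Y is merged 3 times, so code length = 3.

3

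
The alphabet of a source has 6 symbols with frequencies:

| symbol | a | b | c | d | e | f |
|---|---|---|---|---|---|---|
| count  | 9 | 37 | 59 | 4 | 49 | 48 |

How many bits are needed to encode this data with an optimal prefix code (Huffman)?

Merge the two smallest weights repeatedly:
merge d(4) and a(9): 13
merge 13 and b(37): 50
merge f(48) and e(49): 97
merge 50 and c(59): 109
merge 97 and 109: 206
Total encoded bits = sum of merged weights = 13 + 50 + 97 + 109 + 206 = 475.

475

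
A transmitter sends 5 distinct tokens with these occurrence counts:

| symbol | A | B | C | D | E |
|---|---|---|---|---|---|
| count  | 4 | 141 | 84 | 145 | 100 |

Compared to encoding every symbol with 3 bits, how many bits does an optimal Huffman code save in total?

386

Fixed-length: 3 bits × 474 symbols = 1422 bits.
Huffman merges:
merge A(4) and C(84): 88
merge 88 and E(100): 188
merge B(141) and D(145): 286
merge 188 and 286: 474
Huffman total = 88 + 188 + 286 + 474 = 1036 bits.
Saving = 1422 − 1036 = 386 bits.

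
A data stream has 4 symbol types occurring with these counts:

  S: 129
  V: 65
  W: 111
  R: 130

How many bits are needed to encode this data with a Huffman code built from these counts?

Greedily combine the two least-frequent nodes:
merge V(65) and W(111): 176
merge S(129) and R(130): 259
merge 176 and 259: 435
The encoded length is the sum of every internal node's weight: 176 + 259 + 435 = 870 bits.

870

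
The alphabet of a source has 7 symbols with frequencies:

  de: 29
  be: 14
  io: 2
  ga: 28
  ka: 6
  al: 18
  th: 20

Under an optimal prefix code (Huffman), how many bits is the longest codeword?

4

Merge the two lowest-weight nodes at each step:
combine io(2), ka(6) → 8
combine 8, be(14) → 22
combine al(18), th(20) → 38
combine 22, ga(28) → 50
combine de(29), 38 → 67
combine 50, 67 → 117
The first pair merged (io, ka) ends up deepest, at depth 4.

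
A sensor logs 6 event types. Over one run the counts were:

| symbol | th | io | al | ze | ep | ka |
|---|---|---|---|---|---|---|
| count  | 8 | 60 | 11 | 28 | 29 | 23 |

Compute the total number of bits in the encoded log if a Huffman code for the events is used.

Merge the two smallest weights repeatedly:
merge th(8) and al(11): 19
merge 19 and ka(23): 42
merge ze(28) and ep(29): 57
merge 42 and 57: 99
merge io(60) and 99: 159
Total encoded bits = sum of merged weights = 19 + 42 + 57 + 99 + 159 = 376.

376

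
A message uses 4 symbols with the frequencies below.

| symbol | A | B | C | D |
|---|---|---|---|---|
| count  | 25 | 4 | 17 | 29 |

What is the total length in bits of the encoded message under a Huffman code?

142

Greedily combine the two least-frequent nodes:
B(4) + C(17) → 21
21 + A(25) → 46
D(29) + 46 → 75
Each symbol's bit-cost is frequency × depth; summing gives 142 bits (equivalently 21 + 46 + 75).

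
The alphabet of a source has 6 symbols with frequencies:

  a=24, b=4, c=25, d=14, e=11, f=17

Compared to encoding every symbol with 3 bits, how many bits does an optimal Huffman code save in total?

Fixed-length: 3 bits × 95 symbols = 285 bits.
Huffman merges:
b(4) + e(11) → 15
d(14) + 15 → 29
f(17) + a(24) → 41
c(25) + 29 → 54
41 + 54 → 95
Huffman total = 15 + 29 + 41 + 54 + 95 = 234 bits.
Saving = 285 − 234 = 51 bits.

51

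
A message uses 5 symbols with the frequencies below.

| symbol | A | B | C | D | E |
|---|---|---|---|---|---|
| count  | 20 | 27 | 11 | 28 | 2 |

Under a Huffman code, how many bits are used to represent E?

3

Build the tree from the bottom:
merge E(2) and C(11): 13
merge 13 and A(20): 33
merge B(27) and D(28): 55
merge 33 and 55: 88
The subtree containing E is merged 3 times, so code length = 3.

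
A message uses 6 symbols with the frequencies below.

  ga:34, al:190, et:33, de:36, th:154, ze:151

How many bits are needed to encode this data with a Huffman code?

1366

Greedily combine the two least-frequent nodes:
et(33) + ga(34) → 67
de(36) + 67 → 103
103 + ze(151) → 254
th(154) + al(190) → 344
254 + 344 → 598
Total encoded bits = sum of merged weights = 67 + 103 + 254 + 344 + 598 = 1366.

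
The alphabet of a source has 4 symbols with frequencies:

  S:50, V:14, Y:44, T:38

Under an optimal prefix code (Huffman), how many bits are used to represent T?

2

Build the tree from the bottom:
V(14) + T(38) → 52
Y(44) + S(50) → 94
52 + 94 → 146
T sits 2 levels below the root, so its codeword is 2 bits.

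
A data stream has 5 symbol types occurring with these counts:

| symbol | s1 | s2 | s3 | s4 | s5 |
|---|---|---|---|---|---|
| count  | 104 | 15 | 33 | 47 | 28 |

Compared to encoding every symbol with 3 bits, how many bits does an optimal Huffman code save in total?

212

Fixed-length: 3 bits × 227 symbols = 681 bits.
Huffman merges:
combine s2(15), s5(28) → 43
combine s3(33), 43 → 76
combine s4(47), 76 → 123
combine s1(104), 123 → 227
Huffman total = 43 + 76 + 123 + 227 = 469 bits.
Saving = 681 − 469 = 212 bits.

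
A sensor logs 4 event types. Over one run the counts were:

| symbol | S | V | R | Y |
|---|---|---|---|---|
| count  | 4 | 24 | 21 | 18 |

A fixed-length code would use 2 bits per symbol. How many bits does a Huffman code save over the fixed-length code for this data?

Fixed-length: 2 bits × 67 symbols = 134 bits.
Huffman merges:
combine S(4), Y(18) → 22
combine R(21), 22 → 43
combine V(24), 43 → 67
Huffman total = 22 + 43 + 67 = 132 bits.
Saving = 134 − 132 = 2 bits.

2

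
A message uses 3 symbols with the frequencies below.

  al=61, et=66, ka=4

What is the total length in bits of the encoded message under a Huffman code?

Build the Huffman tree bottom-up:
ka(4) + al(61) → 65
65 + et(66) → 131
Total encoded bits = sum of merged weights = 65 + 131 = 196.

196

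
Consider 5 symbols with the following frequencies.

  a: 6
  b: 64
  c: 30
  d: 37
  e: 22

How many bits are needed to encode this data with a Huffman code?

Build the Huffman tree bottom-up:
a(6) + e(22) → 28
28 + c(30) → 58
d(37) + 58 → 95
b(64) + 95 → 159
The encoded length is the sum of every internal node's weight: 28 + 58 + 95 + 159 = 340 bits.

340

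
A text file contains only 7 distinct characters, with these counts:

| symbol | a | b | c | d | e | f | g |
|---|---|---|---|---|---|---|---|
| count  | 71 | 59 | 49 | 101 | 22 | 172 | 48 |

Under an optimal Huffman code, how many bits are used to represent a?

Repeatedly merge the two smallest:
combine e(22), g(48) → 70
combine c(49), b(59) → 108
combine 70, a(71) → 141
combine d(101), 108 → 209
combine 141, f(172) → 313
combine 209, 313 → 522
a's leaf is at depth 3, giving a 3-bit codeword.

3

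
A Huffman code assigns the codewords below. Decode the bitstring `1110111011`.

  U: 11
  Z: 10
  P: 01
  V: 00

UZUZU

Read left to right; each codeword is recognised as soon as it completes (prefix code):
  11→U | 10→Z | 11→U | 10→Z | 11→U
Decoded message: UZUZU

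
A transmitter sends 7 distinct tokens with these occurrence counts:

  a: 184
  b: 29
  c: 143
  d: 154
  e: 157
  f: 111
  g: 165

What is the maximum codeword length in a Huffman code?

Merge the two lowest-weight nodes at each step:
b(29) + f(111) → 140
140 + c(143) → 283
d(154) + e(157) → 311
g(165) + a(184) → 349
283 + 311 → 594
349 + 594 → 943
Maximum depth reached is 4.

4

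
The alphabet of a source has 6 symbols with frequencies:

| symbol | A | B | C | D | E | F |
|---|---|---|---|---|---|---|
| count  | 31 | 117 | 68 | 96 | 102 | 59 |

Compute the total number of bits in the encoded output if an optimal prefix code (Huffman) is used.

1194

Merge the two smallest weights repeatedly:
A(31) + F(59) → 90
C(68) + 90 → 158
D(96) + E(102) → 198
B(117) + 158 → 275
198 + 275 → 473
Total encoded bits = sum of merged weights = 90 + 158 + 198 + 275 + 473 = 1194.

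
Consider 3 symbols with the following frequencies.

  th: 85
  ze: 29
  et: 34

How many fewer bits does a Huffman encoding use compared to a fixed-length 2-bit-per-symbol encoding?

Fixed-length: 2 bits × 148 symbols = 296 bits.
Huffman merges:
ze(29) + et(34) → 63
63 + th(85) → 148
Huffman total = 63 + 148 = 211 bits.
Saving = 296 − 211 = 85 bits.

85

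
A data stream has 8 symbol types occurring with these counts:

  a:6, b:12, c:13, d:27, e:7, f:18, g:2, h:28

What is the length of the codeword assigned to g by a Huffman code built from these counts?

5

Build the tree from the bottom:
combine g(2), a(6) → 8
combine e(7), 8 → 15
combine b(12), c(13) → 25
combine 15, f(18) → 33
combine 25, d(27) → 52
combine h(28), 33 → 61
combine 52, 61 → 113
g's leaf is at depth 5, giving a 5-bit codeword.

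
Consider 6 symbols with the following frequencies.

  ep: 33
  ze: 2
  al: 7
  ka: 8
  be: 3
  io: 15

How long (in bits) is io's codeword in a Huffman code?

Repeatedly merge the two smallest:
merge ze(2) and be(3): 5
merge 5 and al(7): 12
merge ka(8) and 12: 20
merge io(15) and 20: 35
merge ep(33) and 35: 68
io's leaf is at depth 2, giving a 2-bit codeword.

2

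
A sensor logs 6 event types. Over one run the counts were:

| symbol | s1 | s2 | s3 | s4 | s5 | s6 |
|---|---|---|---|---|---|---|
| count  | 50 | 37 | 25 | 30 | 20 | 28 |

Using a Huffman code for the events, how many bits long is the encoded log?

483

Build the Huffman tree bottom-up:
s5(20) + s3(25) → 45
s6(28) + s4(30) → 58
s2(37) + 45 → 82
s1(50) + 58 → 108
82 + 108 → 190
The encoded length is the sum of every internal node's weight: 45 + 58 + 82 + 108 + 190 = 483 bits.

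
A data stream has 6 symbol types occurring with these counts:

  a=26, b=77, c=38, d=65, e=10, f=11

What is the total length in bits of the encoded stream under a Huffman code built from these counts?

Merge the two smallest weights repeatedly:
e(10) + f(11) → 21
21 + a(26) → 47
c(38) + 47 → 85
d(65) + b(77) → 142
85 + 142 → 227
Total encoded bits = sum of merged weights = 21 + 47 + 85 + 142 + 227 = 522.

522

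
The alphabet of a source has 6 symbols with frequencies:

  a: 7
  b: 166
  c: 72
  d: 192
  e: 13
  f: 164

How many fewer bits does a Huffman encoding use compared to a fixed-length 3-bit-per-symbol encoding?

Fixed-length: 3 bits × 614 symbols = 1842 bits.
Huffman merges:
a(7) + e(13) → 20
20 + c(72) → 92
92 + f(164) → 256
b(166) + d(192) → 358
256 + 358 → 614
Huffman total = 20 + 92 + 256 + 358 + 614 = 1340 bits.
Saving = 1842 − 1340 = 502 bits.

502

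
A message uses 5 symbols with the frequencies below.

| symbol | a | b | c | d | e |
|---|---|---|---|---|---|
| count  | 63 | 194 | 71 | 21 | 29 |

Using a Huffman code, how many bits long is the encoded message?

725

Build the Huffman tree bottom-up:
d(21) + e(29) → 50
50 + a(63) → 113
c(71) + 113 → 184
184 + b(194) → 378
The encoded length is the sum of every internal node's weight: 50 + 113 + 184 + 378 = 725 bits.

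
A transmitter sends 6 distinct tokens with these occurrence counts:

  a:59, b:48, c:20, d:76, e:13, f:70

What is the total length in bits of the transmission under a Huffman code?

686

Build the Huffman tree bottom-up:
e(13) + c(20) → 33
33 + b(48) → 81
a(59) + f(70) → 129
d(76) + 81 → 157
129 + 157 → 286
The encoded length is the sum of every internal node's weight: 33 + 81 + 129 + 157 + 286 = 686 bits.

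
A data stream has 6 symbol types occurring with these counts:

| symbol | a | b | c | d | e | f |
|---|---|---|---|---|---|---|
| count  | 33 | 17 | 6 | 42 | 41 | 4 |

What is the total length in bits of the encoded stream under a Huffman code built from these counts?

Merge the two smallest weights repeatedly:
merge f(4) and c(6): 10
merge 10 and b(17): 27
merge 27 and a(33): 60
merge e(41) and d(42): 83
merge 60 and 83: 143
The encoded length is the sum of every internal node's weight: 10 + 27 + 60 + 83 + 143 = 323 bits.

323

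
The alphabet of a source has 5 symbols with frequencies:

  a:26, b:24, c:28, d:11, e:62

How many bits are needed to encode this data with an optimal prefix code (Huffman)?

329

Merge the two smallest weights repeatedly:
merge d(11) and b(24): 35
merge a(26) and c(28): 54
merge 35 and 54: 89
merge e(62) and 89: 151
The encoded length is the sum of every internal node's weight: 35 + 54 + 89 + 151 = 329 bits.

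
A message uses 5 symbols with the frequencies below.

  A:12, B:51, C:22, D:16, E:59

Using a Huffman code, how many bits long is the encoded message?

Greedily combine the two least-frequent nodes:
merge A(12) and D(16): 28
merge C(22) and 28: 50
merge 50 and B(51): 101
merge E(59) and 101: 160
Each symbol's bit-cost is frequency × depth; summing gives 339 bits (equivalently 28 + 50 + 101 + 160).

339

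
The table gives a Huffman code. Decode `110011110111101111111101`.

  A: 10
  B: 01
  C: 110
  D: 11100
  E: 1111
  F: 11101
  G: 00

Read left to right; each codeword is recognised as soon as it completes (prefix code):
  110→C | 01→B | 11101→F | 11101→F | 1111→E | 11101→F
Decoded message: CBFFEF

CBFFEF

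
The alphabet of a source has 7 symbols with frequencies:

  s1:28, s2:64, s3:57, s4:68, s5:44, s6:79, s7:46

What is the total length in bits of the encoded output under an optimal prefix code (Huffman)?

1079

Build the Huffman tree bottom-up:
merge s1(28) and s5(44): 72
merge s7(46) and s3(57): 103
merge s2(64) and s4(68): 132
merge 72 and s6(79): 151
merge 103 and 132: 235
merge 151 and 235: 386
Each symbol's bit-cost is frequency × depth; summing gives 1079 bits (equivalently 72 + 103 + 132 + 151 + 235 + 386).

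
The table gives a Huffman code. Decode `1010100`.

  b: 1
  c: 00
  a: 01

Read left to right; each codeword is recognised as soon as it completes (prefix code):
  1→b | 01→a | 01→a | 00→c
Decoded message: baac

baac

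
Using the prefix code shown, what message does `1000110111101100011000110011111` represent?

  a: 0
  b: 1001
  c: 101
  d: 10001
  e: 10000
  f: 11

Read left to right; each codeword is recognised as soon as it completes (prefix code):
  10001→d | 101→c | 11→f | 101→c | 10001→d | 10001→d | 1001→b | 11→f | 11→f
Decoded message: dcfcddbff

dcfcddbff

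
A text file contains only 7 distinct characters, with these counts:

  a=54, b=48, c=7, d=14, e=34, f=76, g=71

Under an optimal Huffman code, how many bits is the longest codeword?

4

Merge the two lowest-weight nodes at each step:
combine c(7), d(14) → 21
combine 21, e(34) → 55
combine b(48), a(54) → 102
combine 55, g(71) → 126
combine f(76), 102 → 178
combine 126, 178 → 304
The rarest symbols sit at the bottom; the longest codeword is 4 bits.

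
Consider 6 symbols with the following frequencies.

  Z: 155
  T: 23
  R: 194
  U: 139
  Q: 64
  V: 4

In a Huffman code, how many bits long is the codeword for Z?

2

Build the tree from the bottom:
V(4) + T(23) → 27
27 + Q(64) → 91
91 + U(139) → 230
Z(155) + R(194) → 349
230 + 349 → 579
Z's leaf is at depth 2, giving a 2-bit codeword.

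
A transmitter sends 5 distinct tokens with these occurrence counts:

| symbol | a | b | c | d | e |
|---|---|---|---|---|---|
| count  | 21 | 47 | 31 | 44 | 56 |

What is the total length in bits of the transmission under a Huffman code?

450

Build the Huffman tree bottom-up:
combine a(21), c(31) → 52
combine d(44), b(47) → 91
combine 52, e(56) → 108
combine 91, 108 → 199
Each symbol's bit-cost is frequency × depth; summing gives 450 bits (equivalently 52 + 91 + 108 + 199).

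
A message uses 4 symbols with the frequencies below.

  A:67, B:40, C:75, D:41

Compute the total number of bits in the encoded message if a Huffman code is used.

446

Build the Huffman tree bottom-up:
merge B(40) and D(41): 81
merge A(67) and C(75): 142
merge 81 and 142: 223
The encoded length is the sum of every internal node's weight: 81 + 142 + 223 = 446 bits.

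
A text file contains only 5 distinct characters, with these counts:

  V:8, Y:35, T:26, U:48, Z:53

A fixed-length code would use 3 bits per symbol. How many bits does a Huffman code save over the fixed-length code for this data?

Fixed-length: 3 bits × 170 symbols = 510 bits.
Huffman merges:
V(8) + T(26) → 34
34 + Y(35) → 69
U(48) + Z(53) → 101
69 + 101 → 170
Huffman total = 34 + 69 + 101 + 170 = 374 bits.
Saving = 510 − 374 = 136 bits.

136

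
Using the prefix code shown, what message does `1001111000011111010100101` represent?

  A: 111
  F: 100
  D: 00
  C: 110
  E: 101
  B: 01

FAFDACEDE

Read left to right; each codeword is recognised as soon as it completes (prefix code):
  100→F | 111→A | 100→F | 00→D | 111→A | 110→C | 101→E | 00→D | 101→E
Decoded message: FAFDACEDE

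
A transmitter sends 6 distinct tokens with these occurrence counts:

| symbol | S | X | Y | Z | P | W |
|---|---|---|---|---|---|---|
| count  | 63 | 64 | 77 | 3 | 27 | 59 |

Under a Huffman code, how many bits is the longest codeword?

4

Merge the two lowest-weight nodes at each step:
Z(3) + P(27) → 30
30 + W(59) → 89
S(63) + X(64) → 127
Y(77) + 89 → 166
127 + 166 → 293
Maximum depth reached is 4.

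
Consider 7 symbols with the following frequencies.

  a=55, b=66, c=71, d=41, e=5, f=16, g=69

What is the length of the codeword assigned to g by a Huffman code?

Huffman merges, smallest pair first:
e(5) + f(16) → 21
21 + d(41) → 62
a(55) + 62 → 117
b(66) + g(69) → 135
c(71) + 117 → 188
135 + 188 → 323
g's leaf is at depth 2, giving a 2-bit codeword.

2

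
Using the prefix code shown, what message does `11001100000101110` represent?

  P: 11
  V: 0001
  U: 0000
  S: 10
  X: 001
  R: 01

Read left to right; each codeword is recognised as soon as it completes (prefix code):
  11→P | 001→X | 10→S | 0000→U | 10→S | 11→P | 10→S
Decoded message: PXSUSPS

PXSUSPS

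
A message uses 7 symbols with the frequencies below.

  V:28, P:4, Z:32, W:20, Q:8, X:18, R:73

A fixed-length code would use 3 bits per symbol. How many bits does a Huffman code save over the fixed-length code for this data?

Fixed-length: 3 bits × 183 symbols = 549 bits.
Huffman merges:
P(4) + Q(8) → 12
12 + X(18) → 30
W(20) + V(28) → 48
30 + Z(32) → 62
48 + 62 → 110
R(73) + 110 → 183
Huffman total = 12 + 30 + 48 + 62 + 110 + 183 = 445 bits.
Saving = 549 − 445 = 104 bits.

104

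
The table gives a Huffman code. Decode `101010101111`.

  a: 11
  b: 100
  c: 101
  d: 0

Read left to right; each codeword is recognised as soon as it completes (prefix code):
  101→c | 0→d | 101→c | 0→d | 11→a | 11→a
Decoded message: cdcdaa

cdcdaa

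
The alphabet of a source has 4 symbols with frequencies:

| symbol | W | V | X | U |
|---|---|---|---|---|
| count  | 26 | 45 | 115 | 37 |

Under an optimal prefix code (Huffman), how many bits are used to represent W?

Build the tree from the bottom:
W(26) + U(37) → 63
V(45) + 63 → 108
108 + X(115) → 223
W sits 3 levels below the root, so its codeword is 3 bits.

3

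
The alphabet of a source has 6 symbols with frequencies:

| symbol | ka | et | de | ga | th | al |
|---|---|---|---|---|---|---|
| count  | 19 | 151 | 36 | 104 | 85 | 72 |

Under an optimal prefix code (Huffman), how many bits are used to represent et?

2

Build the tree from the bottom:
combine ka(19), de(36) → 55
combine 55, al(72) → 127
combine th(85), ga(104) → 189
combine 127, et(151) → 278
combine 189, 278 → 467
The subtree containing et is merged 2 times, so code length = 2.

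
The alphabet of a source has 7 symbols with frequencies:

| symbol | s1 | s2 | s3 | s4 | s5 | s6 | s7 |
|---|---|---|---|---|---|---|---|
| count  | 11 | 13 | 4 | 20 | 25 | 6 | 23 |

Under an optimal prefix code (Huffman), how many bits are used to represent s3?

4

Huffman merges, smallest pair first:
s3(4) + s6(6) → 10
10 + s1(11) → 21
s2(13) + s4(20) → 33
21 + s7(23) → 44
s5(25) + 33 → 58
44 + 58 → 102
The subtree containing s3 is merged 4 times, so code length = 4.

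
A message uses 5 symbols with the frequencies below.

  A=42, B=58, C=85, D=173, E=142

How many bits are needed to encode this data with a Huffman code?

1100

Merge the two smallest weights repeatedly:
A(42) + B(58) → 100
C(85) + 100 → 185
E(142) + D(173) → 315
185 + 315 → 500
The encoded length is the sum of every internal node's weight: 100 + 185 + 315 + 500 = 1100 bits.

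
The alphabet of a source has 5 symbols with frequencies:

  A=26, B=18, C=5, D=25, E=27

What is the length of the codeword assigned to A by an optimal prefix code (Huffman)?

Build the tree from the bottom:
merge C(5) and B(18): 23
merge 23 and D(25): 48
merge A(26) and E(27): 53
merge 48 and 53: 101
The subtree containing A is merged 2 times, so code length = 2.

2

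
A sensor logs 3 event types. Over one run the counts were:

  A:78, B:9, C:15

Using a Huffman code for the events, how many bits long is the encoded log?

126

Greedily combine the two least-frequent nodes:
merge B(9) and C(15): 24
merge 24 and A(78): 102
The encoded length is the sum of every internal node's weight: 24 + 102 = 126 bits.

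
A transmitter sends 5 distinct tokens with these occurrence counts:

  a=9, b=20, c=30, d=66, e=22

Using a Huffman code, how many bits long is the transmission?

Merge the two smallest weights repeatedly:
merge a(9) and b(20): 29
merge e(22) and 29: 51
merge c(30) and 51: 81
merge d(66) and 81: 147
Total encoded bits = sum of merged weights = 29 + 51 + 81 + 147 = 308.

308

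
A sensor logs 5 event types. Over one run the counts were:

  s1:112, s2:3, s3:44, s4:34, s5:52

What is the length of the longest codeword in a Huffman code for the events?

4

Merge the two lowest-weight nodes at each step:
combine s2(3), s4(34) → 37
combine 37, s3(44) → 81
combine s5(52), 81 → 133
combine s1(112), 133 → 245
The first pair merged (s2, s4) ends up deepest, at depth 4.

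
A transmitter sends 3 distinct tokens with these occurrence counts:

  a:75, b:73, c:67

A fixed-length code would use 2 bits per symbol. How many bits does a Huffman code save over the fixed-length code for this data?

75

Fixed-length: 2 bits × 215 symbols = 430 bits.
Huffman merges:
combine c(67), b(73) → 140
combine a(75), 140 → 215
Huffman total = 140 + 215 = 355 bits.
Saving = 430 − 355 = 75 bits.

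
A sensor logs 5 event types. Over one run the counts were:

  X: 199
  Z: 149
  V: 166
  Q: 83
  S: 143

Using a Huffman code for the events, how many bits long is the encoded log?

1706

Build the Huffman tree bottom-up:
merge Q(83) and S(143): 226
merge Z(149) and V(166): 315
merge X(199) and 226: 425
merge 315 and 425: 740
The encoded length is the sum of every internal node's weight: 226 + 315 + 425 + 740 = 1706 bits.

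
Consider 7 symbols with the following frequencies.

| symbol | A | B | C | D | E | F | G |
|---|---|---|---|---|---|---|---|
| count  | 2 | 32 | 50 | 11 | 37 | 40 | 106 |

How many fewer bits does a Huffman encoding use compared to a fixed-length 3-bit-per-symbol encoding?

Fixed-length: 3 bits × 278 symbols = 834 bits.
Huffman merges:
merge A(2) and D(11): 13
merge 13 and B(32): 45
merge E(37) and F(40): 77
merge 45 and C(50): 95
merge 77 and 95: 172
merge G(106) and 172: 278
Huffman total = 13 + 45 + 77 + 95 + 172 + 278 = 680 bits.
Saving = 834 − 680 = 154 bits.

154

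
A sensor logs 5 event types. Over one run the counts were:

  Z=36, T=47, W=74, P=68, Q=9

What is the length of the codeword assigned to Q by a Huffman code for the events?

3

Build the tree from the bottom:
combine Q(9), Z(36) → 45
combine 45, T(47) → 92
combine P(68), W(74) → 142
combine 92, 142 → 234
The subtree containing Q is merged 3 times, so code length = 3.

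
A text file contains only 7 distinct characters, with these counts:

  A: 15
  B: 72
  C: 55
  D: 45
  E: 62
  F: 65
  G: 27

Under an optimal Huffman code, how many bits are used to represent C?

3

Repeatedly merge the two smallest:
combine A(15), G(27) → 42
combine 42, D(45) → 87
combine C(55), E(62) → 117
combine F(65), B(72) → 137
combine 87, 117 → 204
combine 137, 204 → 341
C sits 3 levels below the root, so its codeword is 3 bits.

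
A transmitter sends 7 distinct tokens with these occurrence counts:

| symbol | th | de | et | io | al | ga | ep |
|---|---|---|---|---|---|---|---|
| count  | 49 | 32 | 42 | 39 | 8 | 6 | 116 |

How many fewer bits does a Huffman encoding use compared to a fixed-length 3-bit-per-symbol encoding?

172

Fixed-length: 3 bits × 292 symbols = 876 bits.
Huffman merges:
merge ga(6) and al(8): 14
merge 14 and de(32): 46
merge io(39) and et(42): 81
merge 46 and th(49): 95
merge 81 and 95: 176
merge ep(116) and 176: 292
Huffman total = 14 + 46 + 81 + 95 + 176 + 292 = 704 bits.
Saving = 876 − 704 = 172 bits.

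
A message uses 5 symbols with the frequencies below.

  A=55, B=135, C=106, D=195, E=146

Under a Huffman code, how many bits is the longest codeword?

Merge the two lowest-weight nodes at each step:
A(55) + C(106) → 161
B(135) + E(146) → 281
161 + D(195) → 356
281 + 356 → 637
Maximum depth reached is 3.

3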